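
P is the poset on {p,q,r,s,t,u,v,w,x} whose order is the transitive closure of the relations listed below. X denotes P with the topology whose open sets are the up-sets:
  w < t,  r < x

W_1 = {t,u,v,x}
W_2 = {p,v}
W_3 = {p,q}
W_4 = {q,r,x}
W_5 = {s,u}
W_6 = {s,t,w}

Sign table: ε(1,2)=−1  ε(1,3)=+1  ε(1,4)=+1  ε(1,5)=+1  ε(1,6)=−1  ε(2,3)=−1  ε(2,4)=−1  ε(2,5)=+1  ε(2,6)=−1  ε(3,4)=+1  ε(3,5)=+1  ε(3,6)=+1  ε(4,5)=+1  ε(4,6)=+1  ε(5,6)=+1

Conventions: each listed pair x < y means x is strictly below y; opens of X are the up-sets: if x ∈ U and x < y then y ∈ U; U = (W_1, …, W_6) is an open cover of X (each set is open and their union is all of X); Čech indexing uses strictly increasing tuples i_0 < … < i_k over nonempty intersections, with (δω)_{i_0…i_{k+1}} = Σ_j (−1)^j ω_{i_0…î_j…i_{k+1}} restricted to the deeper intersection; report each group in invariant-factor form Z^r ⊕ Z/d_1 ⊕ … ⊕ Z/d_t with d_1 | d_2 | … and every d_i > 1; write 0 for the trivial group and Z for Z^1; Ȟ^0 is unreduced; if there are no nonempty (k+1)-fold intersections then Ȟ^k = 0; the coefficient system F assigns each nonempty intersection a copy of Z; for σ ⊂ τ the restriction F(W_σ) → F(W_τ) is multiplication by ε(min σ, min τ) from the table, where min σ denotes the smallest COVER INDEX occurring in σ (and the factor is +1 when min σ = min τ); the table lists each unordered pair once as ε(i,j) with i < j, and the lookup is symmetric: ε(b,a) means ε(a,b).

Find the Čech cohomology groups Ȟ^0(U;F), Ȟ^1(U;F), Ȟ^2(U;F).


Ȟ^0 ≅ 0, Ȟ^1 ≅ Z ⊕ Z/2, Ȟ^2 ≅ 0

nonempty overlaps:
  W12={v} W14={x} W15={u} W16={t} W23={p} W34={q} W56={s}
C dims 6,7; δ0: rk 6, SNF 1^5·2
degree 0: 6−6−0 = 0 → Ȟ^0 ≅ 0
degree 1: 7−0−6 = 1 plus torsion [2] → Ȟ^1 ≅ Z ⊕ Z/2
degree 2: 0−0−0 = 0 → Ȟ^2 ≅ 0


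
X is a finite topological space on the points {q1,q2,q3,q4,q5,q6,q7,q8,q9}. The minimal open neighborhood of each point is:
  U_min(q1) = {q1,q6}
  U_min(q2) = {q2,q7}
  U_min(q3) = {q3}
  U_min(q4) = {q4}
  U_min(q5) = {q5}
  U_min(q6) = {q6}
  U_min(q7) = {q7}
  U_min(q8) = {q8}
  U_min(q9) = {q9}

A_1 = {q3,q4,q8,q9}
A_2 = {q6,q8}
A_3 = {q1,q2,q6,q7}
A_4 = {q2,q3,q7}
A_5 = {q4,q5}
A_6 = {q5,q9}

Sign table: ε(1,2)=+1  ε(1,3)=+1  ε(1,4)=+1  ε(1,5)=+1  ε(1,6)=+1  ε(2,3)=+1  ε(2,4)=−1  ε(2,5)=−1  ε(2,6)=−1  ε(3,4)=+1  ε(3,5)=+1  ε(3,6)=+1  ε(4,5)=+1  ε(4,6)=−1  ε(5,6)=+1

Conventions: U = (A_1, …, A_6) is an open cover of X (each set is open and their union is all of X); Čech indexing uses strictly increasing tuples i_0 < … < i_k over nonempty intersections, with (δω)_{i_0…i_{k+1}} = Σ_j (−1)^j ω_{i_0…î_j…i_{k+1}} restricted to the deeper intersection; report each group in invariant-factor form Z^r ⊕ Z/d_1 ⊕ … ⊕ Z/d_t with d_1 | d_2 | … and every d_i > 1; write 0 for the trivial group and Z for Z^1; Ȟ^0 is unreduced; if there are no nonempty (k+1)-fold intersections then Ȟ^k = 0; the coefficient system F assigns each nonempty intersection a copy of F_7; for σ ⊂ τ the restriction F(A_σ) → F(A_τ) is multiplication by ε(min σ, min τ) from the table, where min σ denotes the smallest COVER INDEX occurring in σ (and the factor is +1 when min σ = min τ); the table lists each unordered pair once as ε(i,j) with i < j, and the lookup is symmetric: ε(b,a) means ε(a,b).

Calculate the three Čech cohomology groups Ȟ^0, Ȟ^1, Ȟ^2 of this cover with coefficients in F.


cover nerve:
  A12={q8} A14={q3} A15={q4} A16={q9} A23={q6} A34={q2,q7} A56={q5}
C dims 6,7; δ0: rk_F7 5
Ȟ^0: (6−5)−0=1 ⇒ Z/7
Ȟ^1: (7−0)−5=2 ⇒ Z/7 ⊕ Z/7
Ȟ^2: (0−0)−0=0 ⇒ 0

Ȟ^0 ≅ Z/7, Ȟ^1 ≅ Z/7 ⊕ Z/7, Ȟ^2 ≅ 0


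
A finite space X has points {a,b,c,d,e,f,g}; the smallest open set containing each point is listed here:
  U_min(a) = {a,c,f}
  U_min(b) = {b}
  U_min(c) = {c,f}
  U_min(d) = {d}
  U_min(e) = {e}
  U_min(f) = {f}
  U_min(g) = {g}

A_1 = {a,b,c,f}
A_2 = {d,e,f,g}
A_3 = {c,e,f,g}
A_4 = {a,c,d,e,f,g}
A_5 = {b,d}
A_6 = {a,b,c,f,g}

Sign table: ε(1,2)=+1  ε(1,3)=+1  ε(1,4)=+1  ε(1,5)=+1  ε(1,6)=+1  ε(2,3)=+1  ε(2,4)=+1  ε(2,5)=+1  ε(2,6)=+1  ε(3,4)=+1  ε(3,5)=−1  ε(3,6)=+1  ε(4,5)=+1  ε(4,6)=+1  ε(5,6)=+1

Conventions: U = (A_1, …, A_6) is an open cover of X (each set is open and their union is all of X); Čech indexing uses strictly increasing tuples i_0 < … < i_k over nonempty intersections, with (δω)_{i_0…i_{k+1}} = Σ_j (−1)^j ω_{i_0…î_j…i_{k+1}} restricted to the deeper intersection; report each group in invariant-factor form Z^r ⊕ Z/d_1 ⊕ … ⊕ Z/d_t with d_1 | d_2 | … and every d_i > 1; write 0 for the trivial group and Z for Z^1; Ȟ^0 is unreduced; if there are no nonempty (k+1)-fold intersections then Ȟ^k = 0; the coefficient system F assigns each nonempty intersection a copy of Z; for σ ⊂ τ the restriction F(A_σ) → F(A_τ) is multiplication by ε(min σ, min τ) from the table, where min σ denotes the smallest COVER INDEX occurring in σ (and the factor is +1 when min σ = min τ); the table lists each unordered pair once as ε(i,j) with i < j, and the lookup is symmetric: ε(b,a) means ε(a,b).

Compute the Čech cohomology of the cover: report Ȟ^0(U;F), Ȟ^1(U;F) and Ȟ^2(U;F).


Ȟ^0 = Z,  Ȟ^1 = Z,  Ȟ^2 = 0

cover nerve:
  A12={f} A13={c,f} A14={a,c,f} A15={b} A16={a,b,c,f} A23={e,f,g} A24={d,e,f,g} A25={d} A26={f,g} A34={c,e,f,g} A36={c,f,g} A45={d} A46={a,c,f,g} A56={b}
  A123={f} A124={f} A126={f} A134={c,f} A136={c,f} A146={a,c,f} A156={b} A234={e,f,g} A236={f,g} A245={d} A246={f,g} A346={c,f,g}
  A1234={f} A1236={f} A1246={f} A1346={c,f} A2346={f,g}
  A12346={f}
C dims 6,14,12,5; δ0: rk 5, SNF 1^5; δ1: rk 8, SNF 1^8; δ2: rk 4, SNF 1^4
Ȟ^0: (6−5)−0=1 ⇒ Z
Ȟ^1: (14−8)−5=1 ⇒ Z
Ȟ^2: (12−4)−8=0 ⇒ 0


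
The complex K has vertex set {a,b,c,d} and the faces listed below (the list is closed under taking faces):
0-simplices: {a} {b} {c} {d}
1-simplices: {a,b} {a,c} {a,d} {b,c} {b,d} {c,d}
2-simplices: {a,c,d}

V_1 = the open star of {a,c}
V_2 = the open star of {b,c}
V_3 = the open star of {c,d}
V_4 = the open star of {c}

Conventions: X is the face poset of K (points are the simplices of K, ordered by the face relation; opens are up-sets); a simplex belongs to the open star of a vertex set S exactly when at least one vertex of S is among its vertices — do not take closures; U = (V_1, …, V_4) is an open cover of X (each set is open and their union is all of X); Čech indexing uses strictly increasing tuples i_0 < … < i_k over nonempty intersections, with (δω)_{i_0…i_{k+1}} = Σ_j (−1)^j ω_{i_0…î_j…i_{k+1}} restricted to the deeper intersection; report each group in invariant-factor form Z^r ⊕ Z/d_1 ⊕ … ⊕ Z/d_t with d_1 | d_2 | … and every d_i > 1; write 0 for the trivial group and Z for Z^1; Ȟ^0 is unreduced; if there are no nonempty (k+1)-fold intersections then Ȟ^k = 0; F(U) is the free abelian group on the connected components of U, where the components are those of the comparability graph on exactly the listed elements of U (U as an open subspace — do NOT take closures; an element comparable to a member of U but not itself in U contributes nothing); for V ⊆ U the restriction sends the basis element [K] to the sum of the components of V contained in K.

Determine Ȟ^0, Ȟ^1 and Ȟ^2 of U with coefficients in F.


cover nerve:
  V1={{a},{c},{a,b},{a,c},{a,d},{b,c},{c,d},{a,c,d}} V2={{b},{c},{a,b},{a,c},{b,c},{b,d},{c,d},{a,c,d}} V3={{c},{d},{a,c},{a,d},{b,c},{b,d},{c,d},{a,c,d}} V4={{c},{a,c},{b,c},{c,d},{a,c,d}}
  V12={{c},{a,b},{a,c},{b,c},{c,d},{a,c,d}} V13={{c},{a,c},{a,d},{b,c},{c,d},{a,c,d}} V14={{c},{a,c},{b,c},{c,d},{a,c,d}} V23={{c},{a,c},{b,c},{b,d},{c,d},{a,c,d}} V24={{c},{a,c},{b,c},{c,d},{a,c,d}} V34={{c},{a,c},{b,c},{c,d},{a,c,d}}
  V123={{c},{a,c},{b,c},{c,d},{a,c,d}} V124={{c},{a,c},{b,c},{c,d},{a,c,d}} V134={{c},{a,c},{b,c},{c,d},{a,c,d}} V234={{c},{a,c},{b,c},{c,d},{a,c,d}}
  V1234={{c},{a,c},{b,c},{c,d},{a,c,d}}
components per intersection:
  V1: {{a},{c},{a,b},{a,c},{a,d},{b,c},{c,d},{a,c,d}}
  V2: {{b},{c},{a,b},{a,c},{b,c},{b,d},{c,d},{a,c,d}}
  V3: {{c},{d},{a,c},{a,d},{b,c},{b,d},{c,d},{a,c,d}}
  V4: {{c},{a,c},{b,c},{c,d},{a,c,d}}
  V12: {{c},{a,c},{b,c},{c,d},{a,c,d}} {{a,b}}
  V13: {{c},{a,c},{a,d},{b,c},{c,d},{a,c,d}}
  V14: {{c},{a,c},{b,c},{c,d},{a,c,d}}
  V23: {{c},{a,c},{b,c},{c,d},{a,c,d}} {{b,d}}
  V24: {{c},{a,c},{b,c},{c,d},{a,c,d}}
  V34: {{c},{a,c},{b,c},{c,d},{a,c,d}}
  V123: {{c},{a,c},{b,c},{c,d},{a,c,d}}
  V124: {{c},{a,c},{b,c},{c,d},{a,c,d}}
  V134: {{c},{a,c},{b,c},{c,d},{a,c,d}}
  V234: {{c},{a,c},{b,c},{c,d},{a,c,d}}
  V1234: {{c},{a,c},{b,c},{c,d},{a,c,d}}
C dims 4,8,4,1; δ0: rk 3, SNF 1^3; δ1: rk 3, SNF 1^3; δ2: rk 1, SNF 1^1
Ȟ^0: (4−3)−0=1 ⇒ Z
Ȟ^1: (8−3)−3=2 ⇒ Z^2
Ȟ^2: (4−1)−3=0 ⇒ 0

Ȟ^0(U;F) ≅ Z, Ȟ^1(U;F) ≅ Z^2 and Ȟ^2(U;F) ≅ 0


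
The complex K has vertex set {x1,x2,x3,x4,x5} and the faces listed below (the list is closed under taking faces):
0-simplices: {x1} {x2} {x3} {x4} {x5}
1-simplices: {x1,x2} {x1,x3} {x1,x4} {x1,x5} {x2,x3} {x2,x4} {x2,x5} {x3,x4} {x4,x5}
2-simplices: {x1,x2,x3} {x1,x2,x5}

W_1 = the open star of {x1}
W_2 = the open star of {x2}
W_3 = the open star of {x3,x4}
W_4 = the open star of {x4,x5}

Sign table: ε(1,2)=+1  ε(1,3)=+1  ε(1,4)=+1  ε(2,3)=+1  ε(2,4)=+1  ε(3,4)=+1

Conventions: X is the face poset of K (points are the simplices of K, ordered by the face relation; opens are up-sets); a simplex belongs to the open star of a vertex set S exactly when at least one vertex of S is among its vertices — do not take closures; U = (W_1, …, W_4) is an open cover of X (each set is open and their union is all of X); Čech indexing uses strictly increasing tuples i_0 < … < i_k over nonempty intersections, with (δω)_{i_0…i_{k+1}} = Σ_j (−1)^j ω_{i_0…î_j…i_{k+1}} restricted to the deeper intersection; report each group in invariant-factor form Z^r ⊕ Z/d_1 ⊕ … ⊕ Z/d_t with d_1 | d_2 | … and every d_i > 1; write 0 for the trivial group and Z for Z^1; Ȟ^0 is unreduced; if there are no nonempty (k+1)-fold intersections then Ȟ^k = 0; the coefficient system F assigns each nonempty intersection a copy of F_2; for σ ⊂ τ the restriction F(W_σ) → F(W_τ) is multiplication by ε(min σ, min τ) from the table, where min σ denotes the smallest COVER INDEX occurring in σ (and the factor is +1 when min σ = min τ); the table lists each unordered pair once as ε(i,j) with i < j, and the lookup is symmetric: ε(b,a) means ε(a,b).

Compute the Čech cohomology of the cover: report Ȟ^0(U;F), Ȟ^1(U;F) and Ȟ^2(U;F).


nerve of the cover:
  W1={{x1},{x1,x2},{x1,x3},{x1,x4},{x1,x5},{x1,x2,x3},{x1,x2,x5}} W2={{x2},{x1,x2},{x2,x3},{x2,x4},{x2,x5},{x1,x2,x3},{x1,x2,x5}} W3={{x3},{x4},{x1,x3},{x1,x4},{x2,x3},{x2,x4},{x3,x4},{x4,x5},{x1,x2,x3}} W4={{x4},{x5},{x1,x4},{x1,x5},{x2,x4},{x2,x5},{x3,x4},{x4,x5},{x1,x2,x5}}
  W12={{x1,x2},{x1,x2,x3},{x1,x2,x5}} W13={{x1,x3},{x1,x4},{x1,x2,x3}} W14={{x1,x4},{x1,x5},{x1,x2,x5}} W23={{x2,x3},{x2,x4},{x1,x2,x3}} W24={{x2,x4},{x2,x5},{x1,x2,x5}} W34={{x4},{x1,x4},{x2,x4},{x3,x4},{x4,x5}}
  W123={{x1,x2,x3}} W124={{x1,x2,x5}} W134={{x1,x4}} W234={{x2,x4}}
C dims 4,6,4; δ0: rk_F2 3; δ1: rk_F2 3
Ȟ^0 = (4 − 3) − 0 = 1, so Ȟ^0 ≅ Z/2
Ȟ^1 = (6 − 3) − 3 = 0, so Ȟ^1 ≅ 0
Ȟ^2 = (4 − 0) − 3 = 1, so Ȟ^2 ≅ Z/2

Ȟ^0 = Z/2, Ȟ^1 = 0 and Ȟ^2 = Z/2


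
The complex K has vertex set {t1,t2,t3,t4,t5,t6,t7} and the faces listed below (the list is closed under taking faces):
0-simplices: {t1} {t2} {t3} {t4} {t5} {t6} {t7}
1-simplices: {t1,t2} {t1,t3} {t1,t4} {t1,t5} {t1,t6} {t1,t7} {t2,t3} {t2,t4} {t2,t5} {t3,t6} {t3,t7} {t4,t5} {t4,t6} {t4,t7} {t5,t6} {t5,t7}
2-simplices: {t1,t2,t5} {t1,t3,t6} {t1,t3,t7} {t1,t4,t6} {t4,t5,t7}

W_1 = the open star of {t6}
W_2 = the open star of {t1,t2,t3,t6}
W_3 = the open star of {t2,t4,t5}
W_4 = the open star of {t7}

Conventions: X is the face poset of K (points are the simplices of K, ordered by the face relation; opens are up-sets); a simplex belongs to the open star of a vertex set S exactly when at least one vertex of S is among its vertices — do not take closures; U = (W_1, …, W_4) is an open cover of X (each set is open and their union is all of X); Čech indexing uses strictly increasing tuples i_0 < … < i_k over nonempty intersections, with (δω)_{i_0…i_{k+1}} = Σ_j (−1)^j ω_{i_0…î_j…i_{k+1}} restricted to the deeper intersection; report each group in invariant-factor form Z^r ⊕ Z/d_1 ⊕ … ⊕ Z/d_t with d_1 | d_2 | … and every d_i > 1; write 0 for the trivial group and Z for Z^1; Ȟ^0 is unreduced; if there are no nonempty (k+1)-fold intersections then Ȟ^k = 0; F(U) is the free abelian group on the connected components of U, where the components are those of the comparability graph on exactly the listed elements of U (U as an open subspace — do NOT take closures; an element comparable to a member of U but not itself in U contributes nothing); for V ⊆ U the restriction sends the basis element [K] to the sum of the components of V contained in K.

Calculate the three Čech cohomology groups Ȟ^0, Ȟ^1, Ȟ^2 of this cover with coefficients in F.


Ȟ^0(U;F) ≅ Z; Ȟ^1(U;F) ≅ Z^3; Ȟ^2(U;F) ≅ 0

nerve of the cover:
  W1={{t6},{t1,t6},{t3,t6},{t4,t6},{t5,t6},{t1,t3,t6},{t1,t4,t6}} W2={{t1},{t2},{t3},{t6},{t1,t2},{t1,t3},{t1,t4},{t1,t5},{t1,t6},{t1,t7},{t2,t3},{t2,t4},{t2,t5},{t3,t6},{t3,t7},{t4,t6},{t5,t6},{t1,t2,t5},{t1,t3,t6},{t1,t3,t7},{t1,t4,t6}} W3={{t2},{t4},{t5},{t1,t2},{t1,t4},{t1,t5},{t2,t3},{t2,t4},{t2,t5},{t4,t5},{t4,t6},{t4,t7},{t5,t6},{t5,t7},{t1,t2,t5},{t1,t4,t6},{t4,t5,t7}} W4={{t7},{t1,t7},{t3,t7},{t4,t7},{t5,t7},{t1,t3,t7},{t4,t5,t7}}
  W12={{t6},{t1,t6},{t3,t6},{t4,t6},{t5,t6},{t1,t3,t6},{t1,t4,t6}} W13={{t4,t6},{t5,t6},{t1,t4,t6}} W23={{t2},{t1,t2},{t1,t4},{t1,t5},{t2,t3},{t2,t4},{t2,t5},{t4,t6},{t5,t6},{t1,t2,t5},{t1,t4,t6}} W24={{t1,t7},{t3,t7},{t1,t3,t7}} W34={{t4,t7},{t5,t7},{t4,t5,t7}}
  W123={{t4,t6},{t5,t6},{t1,t4,t6}}
components per intersection:
  W1: {{t6},{t1,t6},{t3,t6},{t4,t6},{t5,t6},{t1,t3,t6},{t1,t4,t6}}
  W2: {{t1},{t2},{t3},{t6},{t1,t2},{t1,t3},{t1,t4},{t1,t5},{t1,t6},{t1,t7},{t2,t3},{t2,t4},{t2,t5},{t3,t6},{t3,t7},{t4,t6},{t5,t6},{t1,t2,t5},{t1,t3,t6},{t1,t3,t7},{t1,t4,t6}}
  W3: {{t2},{t4},{t5},{t1,t2},{t1,t4},{t1,t5},{t2,t3},{t2,t4},{t2,t5},{t4,t5},{t4,t6},{t4,t7},{t5,t6},{t5,t7},{t1,t2,t5},{t1,t4,t6},{t4,t5,t7}}
  W4: {{t7},{t1,t7},{t3,t7},{t4,t7},{t5,t7},{t1,t3,t7},{t4,t5,t7}}
  W12: {{t6},{t1,t6},{t3,t6},{t4,t6},{t5,t6},{t1,t3,t6},{t1,t4,t6}}
  W13: {{t4,t6},{t1,t4,t6}} {{t5,t6}}
  W23: {{t2},{t1,t2},{t1,t5},{t2,t3},{t2,t4},{t2,t5},{t1,t2,t5}} {{t1,t4},{t4,t6},{t1,t4,t6}} {{t5,t6}}
  W24: {{t1,t7},{t3,t7},{t1,t3,t7}}
  W34: {{t4,t7},{t5,t7},{t4,t5,t7}}
  W123: {{t4,t6},{t1,t4,t6}} {{t5,t6}}
C dims 4,8,2; δ0: rk 3, SNF 1^3; δ1: rk 2, SNF 1^2
Ȟ^0 = (4 − 3) − 0 = 1, so Ȟ^0 ≅ Z
Ȟ^1 = (8 − 2) − 3 = 3, so Ȟ^1 ≅ Z^3
Ȟ^2 = (2 − 0) − 2 = 0, so Ȟ^2 ≅ 0


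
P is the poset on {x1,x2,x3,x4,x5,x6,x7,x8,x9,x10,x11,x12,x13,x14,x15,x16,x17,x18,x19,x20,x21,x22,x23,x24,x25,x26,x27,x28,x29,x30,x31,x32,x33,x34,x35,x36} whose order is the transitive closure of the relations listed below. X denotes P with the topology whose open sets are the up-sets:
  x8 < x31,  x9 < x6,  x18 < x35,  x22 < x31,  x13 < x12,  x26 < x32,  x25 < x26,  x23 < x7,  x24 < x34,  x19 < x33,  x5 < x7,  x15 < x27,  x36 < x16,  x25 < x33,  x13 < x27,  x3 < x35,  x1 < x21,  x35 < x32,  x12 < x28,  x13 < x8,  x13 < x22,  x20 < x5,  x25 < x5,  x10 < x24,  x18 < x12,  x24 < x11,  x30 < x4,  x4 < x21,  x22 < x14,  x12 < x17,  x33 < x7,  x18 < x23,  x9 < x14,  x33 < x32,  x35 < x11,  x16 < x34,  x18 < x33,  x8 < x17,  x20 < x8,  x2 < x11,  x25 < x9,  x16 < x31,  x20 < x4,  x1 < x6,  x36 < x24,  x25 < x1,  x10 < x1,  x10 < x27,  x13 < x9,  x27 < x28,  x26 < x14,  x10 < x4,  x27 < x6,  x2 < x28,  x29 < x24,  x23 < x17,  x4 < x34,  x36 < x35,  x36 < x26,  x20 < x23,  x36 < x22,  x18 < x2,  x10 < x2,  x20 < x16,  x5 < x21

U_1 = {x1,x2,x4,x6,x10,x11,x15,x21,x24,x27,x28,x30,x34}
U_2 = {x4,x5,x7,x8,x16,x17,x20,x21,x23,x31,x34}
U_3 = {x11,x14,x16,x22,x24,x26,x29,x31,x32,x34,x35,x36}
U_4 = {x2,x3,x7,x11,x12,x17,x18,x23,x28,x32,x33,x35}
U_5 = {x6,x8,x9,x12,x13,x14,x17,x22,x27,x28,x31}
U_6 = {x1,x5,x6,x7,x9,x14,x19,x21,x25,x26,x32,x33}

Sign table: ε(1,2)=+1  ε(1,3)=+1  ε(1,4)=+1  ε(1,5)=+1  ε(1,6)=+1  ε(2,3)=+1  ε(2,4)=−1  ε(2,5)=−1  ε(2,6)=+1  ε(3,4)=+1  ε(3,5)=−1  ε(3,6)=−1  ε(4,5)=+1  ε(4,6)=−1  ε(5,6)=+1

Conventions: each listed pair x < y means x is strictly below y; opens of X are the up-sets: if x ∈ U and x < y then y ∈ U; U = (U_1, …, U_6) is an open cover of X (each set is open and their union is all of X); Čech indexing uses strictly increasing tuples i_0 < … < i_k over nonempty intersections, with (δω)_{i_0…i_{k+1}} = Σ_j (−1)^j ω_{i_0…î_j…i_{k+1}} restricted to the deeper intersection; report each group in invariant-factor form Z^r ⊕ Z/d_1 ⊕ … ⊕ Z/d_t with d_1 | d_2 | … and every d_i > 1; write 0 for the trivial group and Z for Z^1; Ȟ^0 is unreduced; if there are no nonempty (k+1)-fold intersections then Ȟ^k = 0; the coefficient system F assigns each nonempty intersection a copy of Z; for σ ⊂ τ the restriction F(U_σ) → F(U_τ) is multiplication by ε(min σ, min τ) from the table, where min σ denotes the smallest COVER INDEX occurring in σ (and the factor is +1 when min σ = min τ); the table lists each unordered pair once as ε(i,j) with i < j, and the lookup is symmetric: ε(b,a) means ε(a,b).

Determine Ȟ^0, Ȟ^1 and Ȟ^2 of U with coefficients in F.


Ȟ^0 ≅ 0, Ȟ^1 ≅ Z/2, Ȟ^2 ≅ Z

cover nerve:
  U12={x4,x21,x34} U13={x11,x24,x34} U14={x2,x11,x28} U15={x6,x27,x28} U16={x1,x6,x21} U23={x16,x31,x34} U24={x7,x17,x23} U25={x8,x17,x31} U26={x5,x7,x21} U34={x11,x32,x35} U35={x14,x22,x31} U36={x14,x26,x32} U45={x12,x17,x28} U46={x7,x32,x33} U56={x6,x9,x14}
  U123={x34} U126={x21} U134={x11} U145={x28} U156={x6} U235={x31} U245={x17} U246={x7} U346={x32} U356={x14}
C dims 6,15,10; δ0: rk 6, SNF 1^5·2; δ1: rk 9, SNF 1^9
Ȟ^0: (6−6)−0=0 ⇒ 0
Ȟ^1: (15−9)−6=0 plus torsion [2] ⇒ Z/2
Ȟ^2: (10−0)−9=1 ⇒ Z


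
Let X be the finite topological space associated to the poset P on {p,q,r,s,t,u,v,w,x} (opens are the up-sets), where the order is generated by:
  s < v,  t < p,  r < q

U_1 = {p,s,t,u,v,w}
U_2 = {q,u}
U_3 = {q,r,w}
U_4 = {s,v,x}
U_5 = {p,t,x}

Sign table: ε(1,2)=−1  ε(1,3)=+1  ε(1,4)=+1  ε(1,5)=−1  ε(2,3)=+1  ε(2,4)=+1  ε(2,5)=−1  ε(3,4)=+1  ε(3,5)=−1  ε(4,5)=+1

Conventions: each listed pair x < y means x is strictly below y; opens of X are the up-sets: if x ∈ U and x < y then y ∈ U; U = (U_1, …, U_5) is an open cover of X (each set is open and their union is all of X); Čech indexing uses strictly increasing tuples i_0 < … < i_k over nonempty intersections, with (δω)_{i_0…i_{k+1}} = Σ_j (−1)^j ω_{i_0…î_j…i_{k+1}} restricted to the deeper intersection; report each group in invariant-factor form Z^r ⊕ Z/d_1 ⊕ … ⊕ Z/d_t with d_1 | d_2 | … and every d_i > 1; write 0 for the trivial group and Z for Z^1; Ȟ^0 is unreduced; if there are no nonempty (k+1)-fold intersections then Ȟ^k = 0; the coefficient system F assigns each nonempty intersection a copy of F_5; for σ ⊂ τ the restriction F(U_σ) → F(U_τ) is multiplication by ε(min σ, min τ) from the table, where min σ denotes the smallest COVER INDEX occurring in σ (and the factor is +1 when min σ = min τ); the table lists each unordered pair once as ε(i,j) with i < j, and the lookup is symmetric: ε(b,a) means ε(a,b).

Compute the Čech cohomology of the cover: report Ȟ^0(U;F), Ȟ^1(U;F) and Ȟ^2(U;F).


Ȟ^0 = 0, Ȟ^1 = Z/5 and Ȟ^2 = 0

cover nerve:
  U12={u} U13={w} U14={s,v} U15={p,t} U23={q} U45={x}
C dims 5,6; δ0: rk_F5 5
Ȟ^0: (5−5)−0=0 ⇒ 0
Ȟ^1: (6−0)−5=1 ⇒ Z/5
Ȟ^2: (0−0)−0=0 ⇒ 0


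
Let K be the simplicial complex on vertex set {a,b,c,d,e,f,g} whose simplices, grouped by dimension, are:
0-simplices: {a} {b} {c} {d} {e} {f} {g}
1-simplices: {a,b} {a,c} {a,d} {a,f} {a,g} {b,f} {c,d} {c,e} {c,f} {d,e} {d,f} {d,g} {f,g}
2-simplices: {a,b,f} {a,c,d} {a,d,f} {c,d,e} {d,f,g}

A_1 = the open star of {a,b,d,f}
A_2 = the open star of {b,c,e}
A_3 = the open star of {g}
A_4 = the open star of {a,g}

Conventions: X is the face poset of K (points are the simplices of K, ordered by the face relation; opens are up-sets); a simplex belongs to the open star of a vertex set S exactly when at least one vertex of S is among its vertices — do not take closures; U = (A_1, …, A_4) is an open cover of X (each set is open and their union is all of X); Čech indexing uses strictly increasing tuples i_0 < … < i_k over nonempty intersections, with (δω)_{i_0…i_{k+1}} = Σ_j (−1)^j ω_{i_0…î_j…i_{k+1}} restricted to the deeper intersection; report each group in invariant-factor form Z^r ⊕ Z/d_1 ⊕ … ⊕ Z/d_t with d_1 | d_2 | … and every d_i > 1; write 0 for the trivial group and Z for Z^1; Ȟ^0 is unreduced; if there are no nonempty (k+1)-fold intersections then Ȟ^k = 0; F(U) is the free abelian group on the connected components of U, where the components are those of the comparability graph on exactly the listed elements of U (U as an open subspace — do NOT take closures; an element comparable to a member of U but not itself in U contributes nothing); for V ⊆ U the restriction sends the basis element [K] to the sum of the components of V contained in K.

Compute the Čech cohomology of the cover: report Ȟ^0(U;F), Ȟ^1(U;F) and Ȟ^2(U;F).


Ȟ^0 = Z, Ȟ^1 = Z^2, Ȟ^2 = 0

cover nerve:
  A1={{a},{b},{d},{f},{a,b},{a,c},{a,d},{a,f},{a,g},{b,f},{c,d},{c,f},{d,e},{d,f},{d,g},{f,g},{a,b,f},{a,c,d},{a,d,f},{c,d,e},{d,f,g}} A2={{b},{c},{e},{a,b},{a,c},{b,f},{c,d},{c,e},{c,f},{d,e},{a,b,f},{a,c,d},{c,d,e}} A3={{g},{a,g},{d,g},{f,g},{d,f,g}} A4={{a},{g},{a,b},{a,c},{a,d},{a,f},{a,g},{d,g},{f,g},{a,b,f},{a,c,d},{a,d,f},{d,f,g}}
  A12={{b},{a,b},{a,c},{b,f},{c,d},{c,f},{d,e},{a,b,f},{a,c,d},{c,d,e}} A13={{a,g},{d,g},{f,g},{d,f,g}} A14={{a},{a,b},{a,c},{a,d},{a,f},{a,g},{d,g},{f,g},{a,b,f},{a,c,d},{a,d,f},{d,f,g}} A24={{a,b},{a,c},{a,b,f},{a,c,d}} A34={{g},{a,g},{d,g},{f,g},{d,f,g}}
  A124={{a,b},{a,c},{a,b,f},{a,c,d}} A134={{a,g},{d,g},{f,g},{d,f,g}}
components per intersection:
  A1: {{a},{b},{d},{f},{a,b},{a,c},{a,d},{a,f},{a,g},{b,f},{c,d},{c,f},{d,e},{d,f},{d,g},{f,g},{a,b,f},{a,c,d},{a,d,f},{c,d,e},{d,f,g}}
  A2: {{b},{a,b},{b,f},{a,b,f}} {{c},{e},{a,c},{c,d},{c,e},{c,f},{d,e},{a,c,d},{c,d,e}}
  A3: {{g},{a,g},{d,g},{f,g},{d,f,g}}
  A4: {{a},{g},{a,b},{a,c},{a,d},{a,f},{a,g},{d,g},{f,g},{a,b,f},{a,c,d},{a,d,f},{d,f,g}}
  A12: {{b},{a,b},{b,f},{a,b,f}} {{a,c},{c,d},{d,e},{a,c,d},{c,d,e}} {{c,f}}
  A13: {{a,g}} {{d,g},{f,g},{d,f,g}}
  A14: {{a},{a,b},{a,c},{a,d},{a,f},{a,g},{a,b,f},{a,c,d},{a,d,f}} {{d,g},{f,g},{d,f,g}}
  A24: {{a,b},{a,b,f}} {{a,c},{a,c,d}}
  A34: {{g},{a,g},{d,g},{f,g},{d,f,g}}
  A124: {{a,b},{a,b,f}} {{a,c},{a,c,d}}
  A134: {{a,g}} {{d,g},{f,g},{d,f,g}}
C dims 5,10,4; δ0: rk 4, SNF 1^4; δ1: rk 4, SNF 1^4
Ȟ^0: (5−4)−0=1 ⇒ Z
Ȟ^1: (10−4)−4=2 ⇒ Z^2
Ȟ^2: (4−0)−4=0 ⇒ 0


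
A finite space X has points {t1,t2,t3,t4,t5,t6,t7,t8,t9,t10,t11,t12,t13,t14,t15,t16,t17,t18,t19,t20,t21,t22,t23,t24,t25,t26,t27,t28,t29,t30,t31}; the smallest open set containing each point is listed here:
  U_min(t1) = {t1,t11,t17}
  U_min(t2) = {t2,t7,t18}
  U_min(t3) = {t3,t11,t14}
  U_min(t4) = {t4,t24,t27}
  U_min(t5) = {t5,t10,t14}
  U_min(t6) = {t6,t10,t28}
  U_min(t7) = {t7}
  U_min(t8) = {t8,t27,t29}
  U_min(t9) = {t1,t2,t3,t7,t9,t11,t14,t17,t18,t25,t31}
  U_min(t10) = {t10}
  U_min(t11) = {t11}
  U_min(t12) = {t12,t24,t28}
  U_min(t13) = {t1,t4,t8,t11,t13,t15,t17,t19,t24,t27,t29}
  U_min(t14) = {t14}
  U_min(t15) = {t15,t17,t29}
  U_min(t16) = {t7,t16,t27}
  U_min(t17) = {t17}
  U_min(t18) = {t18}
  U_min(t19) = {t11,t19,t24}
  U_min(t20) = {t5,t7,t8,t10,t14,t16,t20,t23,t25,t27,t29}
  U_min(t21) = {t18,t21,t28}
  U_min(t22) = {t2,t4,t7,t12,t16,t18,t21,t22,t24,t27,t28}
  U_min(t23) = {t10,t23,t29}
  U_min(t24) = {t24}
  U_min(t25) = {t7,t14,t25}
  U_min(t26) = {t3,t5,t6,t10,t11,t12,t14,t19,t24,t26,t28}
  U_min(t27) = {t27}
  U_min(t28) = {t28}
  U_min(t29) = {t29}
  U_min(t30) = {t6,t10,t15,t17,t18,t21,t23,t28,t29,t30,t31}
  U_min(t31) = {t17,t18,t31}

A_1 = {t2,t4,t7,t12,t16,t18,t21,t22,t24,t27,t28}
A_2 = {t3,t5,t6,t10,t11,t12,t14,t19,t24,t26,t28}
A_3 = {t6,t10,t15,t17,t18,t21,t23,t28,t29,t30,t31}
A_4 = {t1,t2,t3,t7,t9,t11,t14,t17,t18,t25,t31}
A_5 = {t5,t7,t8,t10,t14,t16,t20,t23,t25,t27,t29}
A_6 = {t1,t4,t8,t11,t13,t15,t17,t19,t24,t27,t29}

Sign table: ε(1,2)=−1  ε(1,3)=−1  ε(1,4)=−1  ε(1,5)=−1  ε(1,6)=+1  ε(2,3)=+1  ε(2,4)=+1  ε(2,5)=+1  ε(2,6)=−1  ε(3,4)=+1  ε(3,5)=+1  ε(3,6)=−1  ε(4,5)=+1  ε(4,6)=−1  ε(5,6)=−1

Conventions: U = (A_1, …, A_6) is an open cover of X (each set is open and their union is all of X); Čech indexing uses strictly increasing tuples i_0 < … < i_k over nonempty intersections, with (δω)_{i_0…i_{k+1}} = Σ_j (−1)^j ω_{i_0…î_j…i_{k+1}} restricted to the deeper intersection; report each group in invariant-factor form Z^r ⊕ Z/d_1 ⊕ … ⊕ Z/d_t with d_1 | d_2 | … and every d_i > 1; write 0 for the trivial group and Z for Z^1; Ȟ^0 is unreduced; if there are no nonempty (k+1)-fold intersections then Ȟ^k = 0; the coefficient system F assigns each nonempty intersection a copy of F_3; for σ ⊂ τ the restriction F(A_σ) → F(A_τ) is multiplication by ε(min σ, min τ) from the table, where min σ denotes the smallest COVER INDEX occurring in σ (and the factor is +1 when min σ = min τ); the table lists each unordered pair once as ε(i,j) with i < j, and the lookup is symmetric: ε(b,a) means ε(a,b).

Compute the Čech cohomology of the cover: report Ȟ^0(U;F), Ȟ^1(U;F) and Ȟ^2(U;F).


nerve simplices:
  A12={t12,t24,t28} A13={t18,t21,t28} A14={t2,t7,t18} A15={t7,t16,t27} A16={t4,t24,t27} A23={t6,t10,t28} A24={t3,t11,t14} A25={t5,t10,t14} A26={t11,t19,t24} A34={t17,t18,t31} A35={t10,t23,t29} A36={t15,t17,t29} A45={t7,t14,t25} A46={t1,t11,t17} A56={t8,t27,t29}
  A123={t28} A126={t24} A134={t18} A145={t7} A156={t27} A235={t10} A245={t14} A246={t11} A346={t17} A356={t29}
C dims 6,15,10; δ0: rk_F3 5; δ1: rk_F3 10
degree 0: 6−5−0 = 1 → Ȟ^0 ≅ Z/3
degree 1: 15−10−5 = 0 → Ȟ^1 ≅ 0
degree 2: 10−0−10 = 0 → Ȟ^2 ≅ 0

Ȟ^0 = Z/3, Ȟ^1 = 0, Ȟ^2 = 0


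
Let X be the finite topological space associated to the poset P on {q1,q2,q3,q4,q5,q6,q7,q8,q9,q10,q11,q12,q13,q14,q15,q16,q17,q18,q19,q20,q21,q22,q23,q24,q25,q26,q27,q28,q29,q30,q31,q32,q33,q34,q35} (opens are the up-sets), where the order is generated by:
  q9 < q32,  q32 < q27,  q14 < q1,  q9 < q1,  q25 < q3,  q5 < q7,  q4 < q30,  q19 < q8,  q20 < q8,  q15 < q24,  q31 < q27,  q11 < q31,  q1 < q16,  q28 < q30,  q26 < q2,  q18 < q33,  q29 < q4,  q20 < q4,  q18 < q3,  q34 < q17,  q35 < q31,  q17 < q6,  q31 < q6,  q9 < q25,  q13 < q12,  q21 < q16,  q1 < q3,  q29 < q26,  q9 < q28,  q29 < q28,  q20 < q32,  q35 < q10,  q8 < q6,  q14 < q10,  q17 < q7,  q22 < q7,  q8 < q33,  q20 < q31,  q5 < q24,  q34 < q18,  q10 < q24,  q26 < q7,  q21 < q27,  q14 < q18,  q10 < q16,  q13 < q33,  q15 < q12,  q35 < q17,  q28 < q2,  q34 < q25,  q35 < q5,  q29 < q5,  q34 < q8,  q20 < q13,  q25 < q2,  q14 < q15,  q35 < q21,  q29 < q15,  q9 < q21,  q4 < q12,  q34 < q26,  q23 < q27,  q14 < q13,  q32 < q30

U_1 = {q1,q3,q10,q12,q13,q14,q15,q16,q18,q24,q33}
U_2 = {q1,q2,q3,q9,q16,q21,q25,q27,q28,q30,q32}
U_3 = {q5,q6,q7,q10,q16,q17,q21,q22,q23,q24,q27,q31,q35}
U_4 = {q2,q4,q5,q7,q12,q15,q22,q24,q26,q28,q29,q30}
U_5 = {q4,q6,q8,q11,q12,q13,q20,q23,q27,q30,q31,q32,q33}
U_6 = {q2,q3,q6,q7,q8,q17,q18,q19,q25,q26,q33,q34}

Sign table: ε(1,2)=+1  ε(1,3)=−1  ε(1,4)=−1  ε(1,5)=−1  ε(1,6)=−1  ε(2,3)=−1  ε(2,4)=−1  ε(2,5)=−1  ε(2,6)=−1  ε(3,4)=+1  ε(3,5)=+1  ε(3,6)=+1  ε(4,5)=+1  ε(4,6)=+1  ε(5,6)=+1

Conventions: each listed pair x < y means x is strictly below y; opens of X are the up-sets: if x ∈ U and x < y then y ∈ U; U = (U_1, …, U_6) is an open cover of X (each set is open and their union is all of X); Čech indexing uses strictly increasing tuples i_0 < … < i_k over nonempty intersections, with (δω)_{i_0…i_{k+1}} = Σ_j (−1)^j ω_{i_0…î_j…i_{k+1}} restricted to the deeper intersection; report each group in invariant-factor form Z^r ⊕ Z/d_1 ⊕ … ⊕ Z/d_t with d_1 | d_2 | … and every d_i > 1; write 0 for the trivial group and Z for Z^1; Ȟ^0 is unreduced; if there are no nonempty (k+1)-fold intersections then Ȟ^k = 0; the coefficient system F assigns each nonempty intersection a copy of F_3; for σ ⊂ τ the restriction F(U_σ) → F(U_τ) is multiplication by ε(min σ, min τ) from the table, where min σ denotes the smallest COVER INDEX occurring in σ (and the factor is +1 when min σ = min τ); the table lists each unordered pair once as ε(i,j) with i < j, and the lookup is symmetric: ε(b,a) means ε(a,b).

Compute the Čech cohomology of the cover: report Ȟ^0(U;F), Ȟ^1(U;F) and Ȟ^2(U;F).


Ȟ^0 = Z/3, Ȟ^1 = 0 and Ȟ^2 = 0

intersection data:
  U12={q1,q3,q16} U13={q10,q16,q24} U14={q12,q15,q24} U15={q12,q13,q33} U16={q3,q18,q33} U23={q16,q21,q27} U24={q2,q28,q30} U25={q27,q30,q32} U26={q2,q3,q25} U34={q5,q7,q22,q24} U35={q6,q23,q27,q31} U36={q6,q7,q17} U45={q4,q12,q30} U46={q2,q7,q26} U56={q6,q8,q33}
  U123={q16} U126={q3} U134={q24} U145={q12} U156={q33} U235={q27} U245={q30} U246={q2} U346={q7} U356={q6}
C dims 6,15,10; δ0: rk_F3 5; δ1: rk_F3 10
Ȟ^0 = (6 − 5) − 0 = 1, so Ȟ^0 ≅ Z/3
Ȟ^1 = (15 − 10) − 5 = 0, so Ȟ^1 ≅ 0
Ȟ^2 = (10 − 0) − 10 = 0, so Ȟ^2 ≅ 0


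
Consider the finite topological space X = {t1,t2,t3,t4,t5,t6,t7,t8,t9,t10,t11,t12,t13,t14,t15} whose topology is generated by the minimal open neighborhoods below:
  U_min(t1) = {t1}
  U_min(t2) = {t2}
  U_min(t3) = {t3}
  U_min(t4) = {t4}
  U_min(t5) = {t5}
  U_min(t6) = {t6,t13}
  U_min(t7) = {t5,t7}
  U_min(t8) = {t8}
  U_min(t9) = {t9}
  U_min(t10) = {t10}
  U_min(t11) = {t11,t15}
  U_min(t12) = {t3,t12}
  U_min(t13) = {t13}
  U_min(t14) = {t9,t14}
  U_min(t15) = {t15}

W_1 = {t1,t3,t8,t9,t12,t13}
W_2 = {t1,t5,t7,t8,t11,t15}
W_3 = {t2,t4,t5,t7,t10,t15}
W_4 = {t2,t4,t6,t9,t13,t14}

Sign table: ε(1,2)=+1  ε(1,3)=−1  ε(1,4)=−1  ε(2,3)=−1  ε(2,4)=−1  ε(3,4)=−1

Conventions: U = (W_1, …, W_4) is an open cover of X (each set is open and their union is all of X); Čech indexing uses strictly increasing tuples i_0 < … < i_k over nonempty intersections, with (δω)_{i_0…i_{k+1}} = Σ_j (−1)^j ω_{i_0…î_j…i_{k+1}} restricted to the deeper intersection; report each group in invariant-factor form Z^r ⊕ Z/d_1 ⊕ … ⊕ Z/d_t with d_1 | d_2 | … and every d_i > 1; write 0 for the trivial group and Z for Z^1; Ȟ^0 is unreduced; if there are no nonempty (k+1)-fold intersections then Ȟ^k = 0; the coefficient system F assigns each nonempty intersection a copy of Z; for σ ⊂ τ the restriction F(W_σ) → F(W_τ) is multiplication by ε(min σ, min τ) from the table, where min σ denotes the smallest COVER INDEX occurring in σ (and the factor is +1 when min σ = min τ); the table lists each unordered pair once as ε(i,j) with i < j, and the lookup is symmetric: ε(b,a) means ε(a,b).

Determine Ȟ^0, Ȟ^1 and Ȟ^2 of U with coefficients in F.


intersection data:
  W12={t1,t8} W14={t9,t13} W23={t5,t7,t15} W34={t2,t4}
C dims 4,4; δ0: rk 4, SNF 1^3·2
Ȟ^0 = (4 − 4) − 0 = 0, so Ȟ^0 ≅ 0
Ȟ^1 = (4 − 0) − 4 = 0 plus torsion [2], so Ȟ^1 ≅ Z/2
Ȟ^2 = (0 − 0) − 0 = 0, so Ȟ^2 ≅ 0

Ȟ^0 ≅ 0,  Ȟ^1 ≅ Z/2,  Ȟ^2 ≅ 0


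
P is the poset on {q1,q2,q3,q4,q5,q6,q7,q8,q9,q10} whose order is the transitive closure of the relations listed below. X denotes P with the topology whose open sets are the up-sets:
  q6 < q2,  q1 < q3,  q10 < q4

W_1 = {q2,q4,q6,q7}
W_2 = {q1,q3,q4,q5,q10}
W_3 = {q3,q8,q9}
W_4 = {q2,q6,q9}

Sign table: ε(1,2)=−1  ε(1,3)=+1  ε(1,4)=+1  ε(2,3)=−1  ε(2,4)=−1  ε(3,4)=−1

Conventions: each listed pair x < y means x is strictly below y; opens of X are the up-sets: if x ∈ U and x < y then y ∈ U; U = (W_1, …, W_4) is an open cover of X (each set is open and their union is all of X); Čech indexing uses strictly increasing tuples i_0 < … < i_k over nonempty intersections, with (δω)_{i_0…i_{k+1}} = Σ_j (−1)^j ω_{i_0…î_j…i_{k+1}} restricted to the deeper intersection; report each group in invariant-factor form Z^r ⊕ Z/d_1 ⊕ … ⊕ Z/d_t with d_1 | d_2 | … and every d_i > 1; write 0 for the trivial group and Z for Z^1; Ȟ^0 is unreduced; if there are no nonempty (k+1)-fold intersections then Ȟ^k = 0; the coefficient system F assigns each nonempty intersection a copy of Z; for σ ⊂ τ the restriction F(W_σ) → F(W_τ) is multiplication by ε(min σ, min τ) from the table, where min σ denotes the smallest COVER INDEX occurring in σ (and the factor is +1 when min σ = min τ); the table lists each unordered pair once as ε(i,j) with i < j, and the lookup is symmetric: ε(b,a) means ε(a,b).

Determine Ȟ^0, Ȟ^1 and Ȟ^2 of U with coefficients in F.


nonempty overlaps:
  W12={q4} W14={q2,q6} W23={q3} W34={q9}
C dims 4,4; δ0: rk 4, SNF 1^3·2
degree 0: 4−4−0 = 0 → Ȟ^0 ≅ 0
degree 1: 4−0−4 = 0 plus torsion [2] → Ȟ^1 ≅ Z/2
degree 2: 0−0−0 = 0 → Ȟ^2 ≅ 0

Ȟ^0(U;F) ≅ 0; Ȟ^1(U;F) ≅ Z/2; Ȟ^2(U;F) ≅ 0


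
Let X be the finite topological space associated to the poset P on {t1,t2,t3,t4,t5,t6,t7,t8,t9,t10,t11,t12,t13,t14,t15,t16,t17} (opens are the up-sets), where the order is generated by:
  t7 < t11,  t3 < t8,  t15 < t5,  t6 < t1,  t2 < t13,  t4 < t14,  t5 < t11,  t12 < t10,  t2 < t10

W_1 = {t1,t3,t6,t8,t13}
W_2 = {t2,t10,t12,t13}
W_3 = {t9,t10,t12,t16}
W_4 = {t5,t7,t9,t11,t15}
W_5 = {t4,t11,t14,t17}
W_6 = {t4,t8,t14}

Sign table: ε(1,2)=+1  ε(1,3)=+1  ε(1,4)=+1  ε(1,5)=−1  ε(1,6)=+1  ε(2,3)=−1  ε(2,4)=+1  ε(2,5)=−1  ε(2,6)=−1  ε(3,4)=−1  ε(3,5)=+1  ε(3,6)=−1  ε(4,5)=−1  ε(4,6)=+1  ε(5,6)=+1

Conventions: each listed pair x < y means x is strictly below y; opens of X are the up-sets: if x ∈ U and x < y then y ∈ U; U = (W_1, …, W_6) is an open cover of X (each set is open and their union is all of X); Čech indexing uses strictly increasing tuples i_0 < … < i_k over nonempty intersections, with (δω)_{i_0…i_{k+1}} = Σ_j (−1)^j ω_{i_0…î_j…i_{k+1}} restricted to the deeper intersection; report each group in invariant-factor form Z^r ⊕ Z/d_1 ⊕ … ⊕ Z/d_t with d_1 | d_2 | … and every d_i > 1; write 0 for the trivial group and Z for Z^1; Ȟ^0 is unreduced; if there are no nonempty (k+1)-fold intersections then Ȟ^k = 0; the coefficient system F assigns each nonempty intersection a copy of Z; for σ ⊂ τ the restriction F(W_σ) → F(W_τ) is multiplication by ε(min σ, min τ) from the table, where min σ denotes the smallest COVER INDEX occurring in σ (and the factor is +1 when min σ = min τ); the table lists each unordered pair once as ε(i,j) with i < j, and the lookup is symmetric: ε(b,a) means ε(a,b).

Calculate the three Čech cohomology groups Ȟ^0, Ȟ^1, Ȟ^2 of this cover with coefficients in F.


cover nerve:
  W12={t13} W16={t8} W23={t10,t12} W34={t9} W45={t11} W56={t4,t14}
C dims 6,6; δ0: rk 6, SNF 1^5·2
Ȟ^0: (6−6)−0=0 ⇒ 0
Ȟ^1: (6−0)−6=0 plus torsion [2] ⇒ Z/2
Ȟ^2: (0−0)−0=0 ⇒ 0

Ȟ^0 ≅ 0, Ȟ^1 ≅ Z/2, Ȟ^2 ≅ 0


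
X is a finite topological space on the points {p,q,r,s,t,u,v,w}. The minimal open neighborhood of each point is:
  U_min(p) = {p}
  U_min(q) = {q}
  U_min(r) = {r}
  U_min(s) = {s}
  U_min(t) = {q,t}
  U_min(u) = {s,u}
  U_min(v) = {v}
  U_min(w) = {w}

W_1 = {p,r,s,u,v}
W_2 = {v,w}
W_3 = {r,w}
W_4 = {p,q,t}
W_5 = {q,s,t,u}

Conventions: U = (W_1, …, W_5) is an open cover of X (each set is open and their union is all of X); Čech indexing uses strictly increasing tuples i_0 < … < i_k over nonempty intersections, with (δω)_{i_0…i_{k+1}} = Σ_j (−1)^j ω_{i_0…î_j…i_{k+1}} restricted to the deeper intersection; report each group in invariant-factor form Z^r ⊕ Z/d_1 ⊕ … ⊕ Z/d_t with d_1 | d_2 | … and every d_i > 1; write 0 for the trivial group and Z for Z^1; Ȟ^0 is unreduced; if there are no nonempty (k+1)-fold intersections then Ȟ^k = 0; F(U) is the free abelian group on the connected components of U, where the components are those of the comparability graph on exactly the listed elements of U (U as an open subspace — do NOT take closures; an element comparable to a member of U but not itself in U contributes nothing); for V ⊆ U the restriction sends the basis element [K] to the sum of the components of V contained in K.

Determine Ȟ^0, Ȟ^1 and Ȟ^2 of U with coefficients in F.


Ȟ^0 ≅ Z^6, Ȟ^1 ≅ 0 and Ȟ^2 ≅ 0

cover nerve:
  W12={v} W13={r} W14={p} W15={s,u} W23={w} W45={q,t}
components per intersection:
  W1: {p} {r} {s,u} {v}
  W2: {v} {w}
  W3: {r} {w}
  W4: {p} {q,t}
  W5: {q,t} {s,u}
  W12: {v}
  W13: {r}
  W14: {p}
  W15: {s,u}
  W23: {w}
  W45: {q,t}
C dims 12,6; δ0: rk 6, SNF 1^6
Ȟ^0: (12−6)−0=6 ⇒ Z^6
Ȟ^1: (6−0)−6=0 ⇒ 0
Ȟ^2: (0−0)−0=0 ⇒ 0


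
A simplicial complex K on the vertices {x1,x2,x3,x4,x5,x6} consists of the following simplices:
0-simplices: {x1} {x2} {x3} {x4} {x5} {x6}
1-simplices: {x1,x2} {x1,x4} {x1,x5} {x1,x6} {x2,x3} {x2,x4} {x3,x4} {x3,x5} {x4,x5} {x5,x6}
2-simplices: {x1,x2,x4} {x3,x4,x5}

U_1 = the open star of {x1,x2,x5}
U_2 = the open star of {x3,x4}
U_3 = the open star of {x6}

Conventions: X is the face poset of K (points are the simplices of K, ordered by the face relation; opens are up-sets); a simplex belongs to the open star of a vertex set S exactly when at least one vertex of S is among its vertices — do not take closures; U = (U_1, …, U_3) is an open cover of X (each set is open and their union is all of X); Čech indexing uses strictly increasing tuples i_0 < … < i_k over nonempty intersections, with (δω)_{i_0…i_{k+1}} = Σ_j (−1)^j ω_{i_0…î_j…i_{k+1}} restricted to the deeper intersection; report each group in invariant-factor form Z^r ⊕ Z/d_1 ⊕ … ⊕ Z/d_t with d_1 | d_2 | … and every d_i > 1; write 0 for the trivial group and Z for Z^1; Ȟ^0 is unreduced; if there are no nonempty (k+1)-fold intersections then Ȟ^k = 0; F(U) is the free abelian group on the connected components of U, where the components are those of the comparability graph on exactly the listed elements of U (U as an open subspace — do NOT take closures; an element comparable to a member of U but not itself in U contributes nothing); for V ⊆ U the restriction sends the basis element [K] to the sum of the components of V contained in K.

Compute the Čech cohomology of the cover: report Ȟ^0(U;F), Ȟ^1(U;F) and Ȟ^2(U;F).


nonempty overlaps:
  U1={{x1},{x2},{x5},{x1,x2},{x1,x4},{x1,x5},{x1,x6},{x2,x3},{x2,x4},{x3,x5},{x4,x5},{x5,x6},{x1,x2,x4},{x3,x4,x5}} U2={{x3},{x4},{x1,x4},{x2,x3},{x2,x4},{x3,x4},{x3,x5},{x4,x5},{x1,x2,x4},{x3,x4,x5}} U3={{x6},{x1,x6},{x5,x6}}
  U12={{x1,x4},{x2,x3},{x2,x4},{x3,x5},{x4,x5},{x1,x2,x4},{x3,x4,x5}} U13={{x1,x6},{x5,x6}}
components per intersection:
  U1: {{x1},{x2},{x5},{x1,x2},{x1,x4},{x1,x5},{x1,x6},{x2,x3},{x2,x4},{x3,x5},{x4,x5},{x5,x6},{x1,x2,x4},{x3,x4,x5}}
  U2: {{x3},{x4},{x1,x4},{x2,x3},{x2,x4},{x3,x4},{x3,x5},{x4,x5},{x1,x2,x4},{x3,x4,x5}}
  U3: {{x6},{x1,x6},{x5,x6}}
  U12: {{x1,x4},{x2,x4},{x1,x2,x4}} {{x2,x3}} {{x3,x5},{x4,x5},{x3,x4,x5}}
  U13: {{x1,x6}} {{x5,x6}}
C dims 3,5; δ0: rk 2, SNF 1^2
degree 0: 3−2−0 = 1 → Ȟ^0 ≅ Z
degree 1: 5−0−2 = 3 → Ȟ^1 ≅ Z^3
degree 2: 0−0−0 = 0 → Ȟ^2 ≅ 0

Ȟ^0 = Z, Ȟ^1 = Z^3 and Ȟ^2 = 0


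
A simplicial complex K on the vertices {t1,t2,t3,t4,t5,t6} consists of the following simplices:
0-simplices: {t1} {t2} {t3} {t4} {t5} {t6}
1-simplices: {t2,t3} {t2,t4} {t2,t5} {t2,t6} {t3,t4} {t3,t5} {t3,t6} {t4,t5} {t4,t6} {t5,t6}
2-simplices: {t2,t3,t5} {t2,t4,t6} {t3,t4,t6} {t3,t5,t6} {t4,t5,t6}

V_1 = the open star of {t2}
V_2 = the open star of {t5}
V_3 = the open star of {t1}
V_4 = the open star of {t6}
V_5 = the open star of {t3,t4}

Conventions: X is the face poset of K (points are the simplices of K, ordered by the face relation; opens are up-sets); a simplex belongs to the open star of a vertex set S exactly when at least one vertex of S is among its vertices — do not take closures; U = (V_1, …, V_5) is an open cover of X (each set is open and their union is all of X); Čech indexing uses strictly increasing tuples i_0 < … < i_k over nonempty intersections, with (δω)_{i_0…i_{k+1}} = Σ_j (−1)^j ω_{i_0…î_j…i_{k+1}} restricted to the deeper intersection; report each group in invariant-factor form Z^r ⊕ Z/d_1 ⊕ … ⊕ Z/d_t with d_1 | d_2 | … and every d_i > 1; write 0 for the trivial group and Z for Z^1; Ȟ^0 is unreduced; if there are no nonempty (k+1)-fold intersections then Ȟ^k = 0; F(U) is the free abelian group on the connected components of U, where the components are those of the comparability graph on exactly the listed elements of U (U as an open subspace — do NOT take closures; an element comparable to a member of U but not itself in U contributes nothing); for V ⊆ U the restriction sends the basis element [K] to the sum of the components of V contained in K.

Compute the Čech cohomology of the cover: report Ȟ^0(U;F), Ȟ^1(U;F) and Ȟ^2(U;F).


Ȟ^0 ≅ Z^2, Ȟ^1 ≅ Z, Ȟ^2 ≅ 0

intersection data:
  V1={{t2},{t2,t3},{t2,t4},{t2,t5},{t2,t6},{t2,t3,t5},{t2,t4,t6}} V2={{t5},{t2,t5},{t3,t5},{t4,t5},{t5,t6},{t2,t3,t5},{t3,t5,t6},{t4,t5,t6}} V3={{t1}} V4={{t6},{t2,t6},{t3,t6},{t4,t6},{t5,t6},{t2,t4,t6},{t3,t4,t6},{t3,t5,t6},{t4,t5,t6}} V5={{t3},{t4},{t2,t3},{t2,t4},{t3,t4},{t3,t5},{t3,t6},{t4,t5},{t4,t6},{t2,t3,t5},{t2,t4,t6},{t3,t4,t6},{t3,t5,t6},{t4,t5,t6}}
  V12={{t2,t5},{t2,t3,t5}} V14={{t2,t6},{t2,t4,t6}} V15={{t2,t3},{t2,t4},{t2,t3,t5},{t2,t4,t6}} V24={{t5,t6},{t3,t5,t6},{t4,t5,t6}} V25={{t3,t5},{t4,t5},{t2,t3,t5},{t3,t5,t6},{t4,t5,t6}} V45={{t3,t6},{t4,t6},{t2,t4,t6},{t3,t4,t6},{t3,t5,t6},{t4,t5,t6}}
  V125={{t2,t3,t5}} V145={{t2,t4,t6}} V245={{t3,t5,t6},{t4,t5,t6}}
components per intersection:
  V1: {{t2},{t2,t3},{t2,t4},{t2,t5},{t2,t6},{t2,t3,t5},{t2,t4,t6}}
  V2: {{t5},{t2,t5},{t3,t5},{t4,t5},{t5,t6},{t2,t3,t5},{t3,t5,t6},{t4,t5,t6}}
  V3: {{t1}}
  V4: {{t6},{t2,t6},{t3,t6},{t4,t6},{t5,t6},{t2,t4,t6},{t3,t4,t6},{t3,t5,t6},{t4,t5,t6}}
  V5: {{t3},{t4},{t2,t3},{t2,t4},{t3,t4},{t3,t5},{t3,t6},{t4,t5},{t4,t6},{t2,t3,t5},{t2,t4,t6},{t3,t4,t6},{t3,t5,t6},{t4,t5,t6}}
  V12: {{t2,t5},{t2,t3,t5}}
  V14: {{t2,t6},{t2,t4,t6}}
  V15: {{t2,t3},{t2,t3,t5}} {{t2,t4},{t2,t4,t6}}
  V24: {{t5,t6},{t3,t5,t6},{t4,t5,t6}}
  V25: {{t3,t5},{t2,t3,t5},{t3,t5,t6}} {{t4,t5},{t4,t5,t6}}
  V45: {{t3,t6},{t4,t6},{t2,t4,t6},{t3,t4,t6},{t3,t5,t6},{t4,t5,t6}}
  V125: {{t2,t3,t5}}
  V145: {{t2,t4,t6}}
  V245: {{t3,t5,t6}} {{t4,t5,t6}}
C dims 5,8,4; δ0: rk 3, SNF 1^3; δ1: rk 4, SNF 1^4
Ȟ^0 = (5 − 3) − 0 = 2, so Ȟ^0 ≅ Z^2
Ȟ^1 = (8 − 4) − 3 = 1, so Ȟ^1 ≅ Z
Ȟ^2 = (4 − 0) − 4 = 0, so Ȟ^2 ≅ 0
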